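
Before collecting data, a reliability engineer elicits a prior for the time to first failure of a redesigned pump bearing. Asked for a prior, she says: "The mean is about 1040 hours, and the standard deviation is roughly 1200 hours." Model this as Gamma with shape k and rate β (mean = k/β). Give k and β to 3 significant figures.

k ≈ 0.751, β ≈ 0.000722

For Gamma(k, rate β): mean = k/β, variance = k/β², so CV = 1/√k.
CV = SD/mean = 1200/1040 = 1.154, hence k = 1/CV² = 0.751.
Then β = k/mean = 0.751/1040 = 0.000722.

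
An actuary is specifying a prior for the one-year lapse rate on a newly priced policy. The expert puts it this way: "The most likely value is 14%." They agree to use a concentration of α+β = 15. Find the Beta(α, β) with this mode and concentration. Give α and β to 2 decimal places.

For α,β > 1 the Beta mode is (α−1)/(α+β−2). With α+β = 15, the mode is (α−1)/13.
Set (α−1)/13 = 0.14 → α = 1 + 0.14·13 = 2.82.
β = 15 − α = 12.18.

α = 2.82, β = 12.18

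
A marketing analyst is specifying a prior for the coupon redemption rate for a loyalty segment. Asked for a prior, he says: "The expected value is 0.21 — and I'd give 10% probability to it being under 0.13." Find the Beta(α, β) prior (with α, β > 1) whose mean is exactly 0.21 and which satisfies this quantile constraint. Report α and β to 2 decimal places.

With mean 0.21 fixed, write α = 0.21s, β = 0.79s where s = α+β.
Need P(θ < 0.13) = 0.1 under Beta(0.21s, 0.79s). Normal approximation: (q−m)/√(m(1−m)/s) ≈ z_{0.1} = -1.28, so s ≈ 0.21·0.79·(-1.28)²/(0.13−0.21)² = 42.6.
At s = 42.6: P(θ<0.13) ≈ 0.087. Adjusting to match 0.1 gives s ≈ 38.25.
So α = 0.21·38.25 ≈ 8.03, β = 0.79·38.25 ≈ 30.22.

α ≈ 8.03, β ≈ 30.22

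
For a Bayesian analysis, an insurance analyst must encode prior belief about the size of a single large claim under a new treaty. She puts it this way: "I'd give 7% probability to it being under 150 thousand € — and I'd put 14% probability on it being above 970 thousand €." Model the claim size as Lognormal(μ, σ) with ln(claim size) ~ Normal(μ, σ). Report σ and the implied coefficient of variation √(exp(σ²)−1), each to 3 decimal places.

σ ≈ 0.730, CV ≈ 0.839

If T ~ Lognormal(μ,σ) then ln T ~ Normal(μ,σ), so the p-quantile of ln T is μ + z_p·σ.
ln(150) = 5.011 and ln(970) = 6.877; z_{0.07} = -1.476, z_{0.86} = 1.08.
σ = (6.877 − 5.011)/(1.08 − (-1.476)) = 0.730.
μ = 5.011 − (-1.476)·0.730 = 6.088.
CV = √(exp(σ²)−1) = √(exp(0.5333)−1) = 0.839.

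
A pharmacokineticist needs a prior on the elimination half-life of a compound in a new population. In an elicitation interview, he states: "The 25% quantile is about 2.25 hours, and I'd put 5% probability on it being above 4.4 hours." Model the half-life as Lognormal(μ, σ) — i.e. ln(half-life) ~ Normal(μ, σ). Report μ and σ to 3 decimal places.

If T ~ Lognormal(μ,σ) then ln T ~ Normal(μ,σ), so the p-quantile of ln T is μ + z_p·σ.
ln(2.25) = 0.8109 and ln(4.4) = 1.482; z_{0.25} = -0.6745, z_{0.95} = 1.645.
σ = (1.482 − 0.8109)/(1.645 − (-0.6745)) = 0.289.
μ = 0.8109 − (-0.6745)·0.289 = 1.006.

μ ≈ 1.006, σ ≈ 0.289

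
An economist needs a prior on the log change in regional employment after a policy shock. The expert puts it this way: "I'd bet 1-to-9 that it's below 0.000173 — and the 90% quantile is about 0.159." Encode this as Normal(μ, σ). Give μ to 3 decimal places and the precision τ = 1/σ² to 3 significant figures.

The p-quantile of Normal(μ,σ) is μ + z_p·σ, with z_{0.1} = -1.282 and z_{0.9} = 1.282.
Eliminate σ: μ = (z₂·x₁ − z₁·x₂)/(z₂ − z₁) = (1.282·0.000173 − (-1.282)·0.159)/2.563 = 0.080.
Then σ = (x₂ − x₁)/(z₂ − z₁) = (0.159 − 0.000173)/2.563 = 0.062.
Precision τ = 1/σ² = 1/0.06197² = 260.

μ = 0.080, τ = 260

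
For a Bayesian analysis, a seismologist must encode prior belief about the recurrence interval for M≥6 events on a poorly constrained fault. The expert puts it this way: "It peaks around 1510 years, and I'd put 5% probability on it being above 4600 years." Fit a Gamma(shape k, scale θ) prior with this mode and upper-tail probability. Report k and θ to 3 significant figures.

k ≈ 3.13, θ ≈ 709

Gamma(k,θ) with k>1 has mode (k−1)θ, so θ = 1510/(k−1).
Need P(X < 4600) = 0.95 with θ tied to k this way. Start at k = 2, θ = 1510: P(X<4600) ≈ 0.808.
Too low — raise k to concentrate. Iterating converges to k ≈ 3.13.
Then θ = 1510/(3.13−1) ≈ 709.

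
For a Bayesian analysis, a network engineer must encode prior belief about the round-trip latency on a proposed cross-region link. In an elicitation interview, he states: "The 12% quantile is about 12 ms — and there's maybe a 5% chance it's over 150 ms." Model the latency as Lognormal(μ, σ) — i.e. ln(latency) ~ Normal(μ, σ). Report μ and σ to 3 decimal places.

μ ≈ 3.537, σ ≈ 0.896

If T ~ Lognormal(μ,σ) then ln T ~ Normal(μ,σ), so the p-quantile of ln T is μ + z_p·σ.
ln(12) = 2.485 and ln(150) = 5.011; z_{0.12} = -1.175, z_{0.95} = 1.645.
σ = (5.011 − 2.485)/(1.645 − (-1.175)) = 0.896.
μ = 2.485 − (-1.175)·0.896 = 3.537.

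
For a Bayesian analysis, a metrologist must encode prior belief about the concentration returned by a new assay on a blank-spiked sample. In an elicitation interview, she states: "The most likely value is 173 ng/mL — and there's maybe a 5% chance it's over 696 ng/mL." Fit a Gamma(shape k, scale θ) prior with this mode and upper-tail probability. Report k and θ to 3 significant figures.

k ≈ 2.3, θ ≈ 133

Gamma(k,θ) with k>1 has mode (k−1)θ, so θ = 173/(k−1).
Need P(X < 696) = 0.95 with θ tied to k this way. Start at k = 2, θ = 173: P(X<696) ≈ 0.910.
Too low — raise k to concentrate. Iterating converges to k ≈ 2.3.
Then θ = 173/(2.3−1) ≈ 133.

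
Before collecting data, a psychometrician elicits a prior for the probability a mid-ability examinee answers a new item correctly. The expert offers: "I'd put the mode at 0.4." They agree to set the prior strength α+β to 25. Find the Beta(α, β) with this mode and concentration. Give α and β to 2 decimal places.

α = 10.20, β = 14.80

For α,β > 1 the Beta mode is (α−1)/(α+β−2). With α+β = 25, the mode is (α−1)/23.
Set (α−1)/23 = 0.4 → α = 1 + 0.4·23 = 10.20.
β = 25 − α = 14.80.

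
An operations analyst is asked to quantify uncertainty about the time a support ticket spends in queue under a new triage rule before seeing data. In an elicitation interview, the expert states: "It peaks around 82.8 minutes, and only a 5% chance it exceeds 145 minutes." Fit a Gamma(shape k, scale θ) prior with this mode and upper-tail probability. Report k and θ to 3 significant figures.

Gamma(k,θ) with k>1 has mode (k−1)θ, so θ = 82.8/(k−1).
Need P(X < 145) = 0.95 with θ tied to k this way. Start at k = 2, θ = 82.8: P(X<145) ≈ 0.522.
Too low — raise k to concentrate. Iterating converges to k ≈ 9.89.
Then θ = 82.8/(9.89−1) ≈ 9.32.

k ≈ 9.89, θ ≈ 9.32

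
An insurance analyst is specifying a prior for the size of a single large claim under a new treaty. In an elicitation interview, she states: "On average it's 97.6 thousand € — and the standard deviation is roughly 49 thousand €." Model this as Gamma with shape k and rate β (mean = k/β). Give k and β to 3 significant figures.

k ≈ 3.97, β ≈ 0.0406

For Gamma(k, rate β): mean = k/β, variance = k/β², so CV = 1/√k.
CV = SD/mean = 49/97.6 = 0.502, hence k = 1/CV² = 3.97.
Then β = k/mean = 3.97/97.6 = 0.0406.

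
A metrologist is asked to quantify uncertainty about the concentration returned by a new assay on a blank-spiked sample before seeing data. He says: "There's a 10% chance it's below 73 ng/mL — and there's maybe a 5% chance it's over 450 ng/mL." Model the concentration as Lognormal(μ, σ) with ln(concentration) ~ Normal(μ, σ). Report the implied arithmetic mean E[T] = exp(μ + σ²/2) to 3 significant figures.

If T ~ Lognormal(μ,σ) then ln T ~ Normal(μ,σ), so the p-quantile of ln T is μ + z_p·σ.
ln(73) = 4.29 and ln(450) = 6.109; z_{0.1} = -1.282, z_{0.95} = 1.645.
σ = (6.109 − 4.29)/(1.645 − (-1.282)) = 0.622.
μ = 4.29 − (-1.282)·0.622 = 5.087.
E[T] = exp(μ + σ²/2) = exp(5.087 + 0.1931) = 196 ng/mL.

E[T] ≈ 196 ng/mL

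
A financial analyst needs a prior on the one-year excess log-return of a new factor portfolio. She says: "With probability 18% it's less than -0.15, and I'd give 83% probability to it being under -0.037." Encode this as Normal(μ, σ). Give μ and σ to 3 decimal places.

The p-quantile of Normal(μ,σ) is μ + z_p·σ, with z_{0.18} = -0.9154 and z_{0.83} = 0.9542.
Eliminate σ: μ = (z₂·x₁ − z₁·x₂)/(z₂ − z₁) = (0.9542·-0.15 − (-0.9154)·-0.037)/1.87 = -0.095.
Then σ = (x₂ − x₁)/(z₂ − z₁) = (-0.037 − -0.15)/1.87 = 0.060.

μ = -0.095, σ = 0.060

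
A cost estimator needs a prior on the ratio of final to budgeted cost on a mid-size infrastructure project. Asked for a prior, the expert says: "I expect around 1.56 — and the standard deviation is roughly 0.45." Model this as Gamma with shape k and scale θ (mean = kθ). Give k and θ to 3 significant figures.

k ≈ 12, θ ≈ 0.13

For Gamma(k, scale θ): mean = kθ, variance = kθ², so CV = 1/√k.
CV = SD/mean = 0.45/1.56 = 0.2885, hence k = 1/CV² = 12.
Then θ = mean/k = 1.56/12 = 0.13.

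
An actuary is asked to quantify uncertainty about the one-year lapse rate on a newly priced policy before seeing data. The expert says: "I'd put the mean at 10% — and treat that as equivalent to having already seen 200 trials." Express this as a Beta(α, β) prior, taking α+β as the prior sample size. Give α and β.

α = 20, β = 180

Under the effective-sample-size interpretation, Beta(α, β) has prior mean α/(α+β) and prior sample size α+β.
So α+β = 200 and α/(α+β) = 0.1, giving α = 0.1·200 = 20 and β = 200 − 20 = 180.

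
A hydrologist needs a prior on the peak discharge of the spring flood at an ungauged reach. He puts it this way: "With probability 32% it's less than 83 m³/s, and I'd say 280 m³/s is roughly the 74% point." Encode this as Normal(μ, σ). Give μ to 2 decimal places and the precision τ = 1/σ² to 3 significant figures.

For Normal(μ,σ), the p-quantile is μ + z_p·σ. Here z_{0.32} = -0.4677, z_{0.74} = 0.6433.
So 83 = μ − 0.4677σ and 280 = μ + 0.6433σ.
Subtracting: σ = (280 − 83)/(0.6433 − (-0.4677)) = 177.31.
Then μ = 83 − (-0.4677)·177.31 = 165.93.
Precision τ = 1/σ² = 1/177.3² = 3.18e-05.

μ = 165.93, τ = 3.18e-05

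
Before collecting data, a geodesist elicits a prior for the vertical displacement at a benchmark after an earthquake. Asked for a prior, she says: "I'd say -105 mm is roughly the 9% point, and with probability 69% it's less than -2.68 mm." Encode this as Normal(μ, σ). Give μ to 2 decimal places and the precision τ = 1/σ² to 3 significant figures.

The p-quantile of Normal(μ,σ) is μ + z_p·σ, with z_{0.09} = -1.341 and z_{0.69} = 0.4959.
Eliminate σ: μ = (z₂·x₁ − z₁·x₂)/(z₂ − z₁) = (0.4959·-105 − (-1.341)·-2.68)/1.837 = -30.30.
Then σ = (x₂ − x₁)/(z₂ − z₁) = (-2.68 − -105)/1.837 = 55.71.
Precision τ = 1/σ² = 1/55.71² = 0.000322.

μ = -30.30, τ = 0.000322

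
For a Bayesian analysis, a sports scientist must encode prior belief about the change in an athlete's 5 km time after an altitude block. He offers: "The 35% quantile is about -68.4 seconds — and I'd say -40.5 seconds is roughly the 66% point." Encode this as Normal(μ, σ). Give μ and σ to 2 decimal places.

μ = -54.92, σ = 34.97

The p-quantile of Normal(μ,σ) is μ + z_p·σ, with z_{0.35} = -0.3853 and z_{0.66} = 0.4125.
Eliminate σ: μ = (z₂·x₁ − z₁·x₂)/(z₂ − z₁) = (0.4125·-68.4 − (-0.3853)·-40.5)/0.7978 = -54.92.
Then σ = (x₂ − x₁)/(z₂ − z₁) = (-40.5 − -68.4)/0.7978 = 34.97.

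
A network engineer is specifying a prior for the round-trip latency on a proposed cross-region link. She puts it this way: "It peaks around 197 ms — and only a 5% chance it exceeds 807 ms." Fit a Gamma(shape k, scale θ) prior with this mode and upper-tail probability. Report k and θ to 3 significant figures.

Gamma(k,θ) with k>1 has mode (k−1)θ, so θ = 197/(k−1).
Need P(X < 807) = 0.95 with θ tied to k this way. Start at k = 2, θ = 197: P(X<807) ≈ 0.915.
Too low — raise k to concentrate. Iterating converges to k ≈ 2.26.
Then θ = 197/(2.26−1) ≈ 156.

k ≈ 2.26, θ ≈ 156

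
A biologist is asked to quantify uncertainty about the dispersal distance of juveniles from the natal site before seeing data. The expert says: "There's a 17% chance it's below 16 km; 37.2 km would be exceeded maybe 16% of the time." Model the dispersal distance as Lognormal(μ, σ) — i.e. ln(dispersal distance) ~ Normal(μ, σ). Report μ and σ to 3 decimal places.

μ ≈ 3.186, σ ≈ 0.433

If T ~ Lognormal(μ,σ) then ln T ~ Normal(μ,σ), so the p-quantile of ln T is μ + z_p·σ.
ln(16) = 2.773 and ln(37.2) = 3.616; z_{0.17} = -0.9542, z_{0.84} = 0.9945.
σ = (3.616 − 2.773)/(0.9945 − (-0.9542)) = 0.433.
μ = 2.773 − (-0.9542)·0.433 = 3.186.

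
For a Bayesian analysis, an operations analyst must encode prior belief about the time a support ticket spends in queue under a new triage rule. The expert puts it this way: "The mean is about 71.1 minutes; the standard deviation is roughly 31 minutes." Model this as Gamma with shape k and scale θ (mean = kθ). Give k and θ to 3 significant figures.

k ≈ 5.26, θ ≈ 13.5

For Gamma(k, scale θ): mean = kθ, variance = kθ², so CV = 1/√k.
CV = SD/mean = 31/71.1 = 0.436, hence k = 1/CV² = 5.26.
Then θ = mean/k = 71.1/5.26 = 13.5.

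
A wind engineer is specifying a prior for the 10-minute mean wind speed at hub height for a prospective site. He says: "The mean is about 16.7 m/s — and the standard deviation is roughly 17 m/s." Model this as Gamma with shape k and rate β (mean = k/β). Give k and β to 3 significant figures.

For Gamma(k, rate β): mean = k/β, variance = k/β², so CV = 1/√k.
CV = SD/mean = 17/16.7 = 1.018, hence k = 1/CV² = 0.965.
Then β = k/mean = 0.965/16.7 = 0.0578.

k ≈ 0.965, β ≈ 0.0578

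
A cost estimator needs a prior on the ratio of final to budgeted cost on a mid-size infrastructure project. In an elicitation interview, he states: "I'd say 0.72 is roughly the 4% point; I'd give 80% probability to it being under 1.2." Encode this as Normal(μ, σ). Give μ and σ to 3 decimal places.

μ = 1.044, σ = 0.185

The p-quantile of Normal(μ,σ) is μ + z_p·σ, with z_{0.04} = -1.751 and z_{0.8} = 0.8416.
Eliminate σ: μ = (z₂·x₁ − z₁·x₂)/(z₂ − z₁) = (0.8416·0.72 − (-1.751)·1.2)/2.592 = 1.044.
Then σ = (x₂ − x₁)/(z₂ − z₁) = (1.2 − 0.72)/2.592 = 0.185.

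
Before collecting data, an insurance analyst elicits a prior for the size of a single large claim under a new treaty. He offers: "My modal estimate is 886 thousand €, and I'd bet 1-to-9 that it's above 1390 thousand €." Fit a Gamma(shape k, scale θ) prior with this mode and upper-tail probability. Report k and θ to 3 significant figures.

Gamma(k,θ) with k>1 has mode (k−1)θ, so θ = 886/(k−1).
Need P(X < 1390) = 0.9 with θ tied to k this way. Start at k = 2, θ = 886: P(X<1390) ≈ 0.465.
Too low — raise k to concentrate. Iterating converges to k ≈ 10.2.
Then θ = 886/(10.2−1) ≈ 95.9.

k ≈ 10.2, θ ≈ 95.9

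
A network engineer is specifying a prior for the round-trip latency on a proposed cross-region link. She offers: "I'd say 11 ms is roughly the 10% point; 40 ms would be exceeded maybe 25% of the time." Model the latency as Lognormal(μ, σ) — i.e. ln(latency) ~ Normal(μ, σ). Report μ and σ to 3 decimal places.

μ ≈ 3.244, σ ≈ 0.660

If T ~ Lognormal(μ,σ) then ln T ~ Normal(μ,σ), so the p-quantile of ln T is μ + z_p·σ.
ln(11) = 2.398 and ln(40) = 3.689; z_{0.1} = -1.282, z_{0.75} = 0.6745.
σ = (3.689 − 2.398)/(0.6745 − (-1.282)) = 0.660.
μ = 2.398 − (-1.282)·0.660 = 3.244.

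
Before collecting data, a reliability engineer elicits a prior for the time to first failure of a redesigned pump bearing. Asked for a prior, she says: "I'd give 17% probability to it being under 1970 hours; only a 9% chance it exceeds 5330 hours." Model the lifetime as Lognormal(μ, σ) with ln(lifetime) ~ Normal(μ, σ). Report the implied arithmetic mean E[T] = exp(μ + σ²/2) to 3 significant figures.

E[T] ≈ 3270 hours

If T ~ Lognormal(μ,σ) then ln T ~ Normal(μ,σ), so the p-quantile of ln T is μ + z_p·σ.
ln(1970) = 7.586 and ln(5330) = 8.581; z_{0.17} = -0.9542, z_{0.91} = 1.341.
σ = (8.581 − 7.586)/(1.341 − (-0.9542)) = 0.434.
μ = 7.586 − (-0.9542)·0.434 = 8.000.
E[T] = exp(μ + σ²/2) = exp(8.000 + 0.0940) = 3270 hours.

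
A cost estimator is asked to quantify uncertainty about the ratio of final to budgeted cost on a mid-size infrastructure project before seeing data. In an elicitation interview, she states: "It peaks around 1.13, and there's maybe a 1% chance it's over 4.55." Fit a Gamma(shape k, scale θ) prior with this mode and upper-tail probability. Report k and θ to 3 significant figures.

Gamma(k,θ) with k>1 has mode (k−1)θ, so θ = 1.13/(k−1).
Need P(X < 4.55) = 0.99 with θ tied to k this way. Start at k = 2, θ = 1.13: P(X<4.55) ≈ 0.910.
Too low — raise k to concentrate. Iterating converges to k ≈ 3.15.
Then θ = 1.13/(3.15−1) ≈ 0.525.

k ≈ 3.15, θ ≈ 0.525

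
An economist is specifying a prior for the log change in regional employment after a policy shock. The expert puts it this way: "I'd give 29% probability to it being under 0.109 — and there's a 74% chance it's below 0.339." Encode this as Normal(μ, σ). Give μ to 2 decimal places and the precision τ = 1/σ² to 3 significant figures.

For Normal(μ,σ), the p-quantile is μ + z_p·σ. Here z_{0.29} = -0.5534, z_{0.74} = 0.6433.
So 0.109 = μ − 0.5534σ and 0.339 = μ + 0.6433σ.
Subtracting: σ = (0.339 − 0.109)/(0.6433 − (-0.5534)) = 0.19.
Then μ = 0.109 − (-0.5534)·0.19 = 0.22.
Precision τ = 1/σ² = 1/0.1922² = 27.1.

μ = 0.22, τ = 27.1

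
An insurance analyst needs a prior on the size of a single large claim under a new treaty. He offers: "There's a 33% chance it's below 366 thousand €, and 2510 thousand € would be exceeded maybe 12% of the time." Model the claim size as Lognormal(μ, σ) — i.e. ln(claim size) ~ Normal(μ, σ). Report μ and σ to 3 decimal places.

μ ≈ 6.427, σ ≈ 1.192

If T ~ Lognormal(μ,σ) then ln T ~ Normal(μ,σ), so the p-quantile of ln T is μ + z_p·σ.
ln(366) = 5.903 and ln(2510) = 7.828; z_{0.33} = -0.4399, z_{0.88} = 1.175.
σ = (7.828 − 5.903)/(1.175 − (-0.4399)) = 1.192.
μ = 5.903 − (-0.4399)·1.192 = 6.427.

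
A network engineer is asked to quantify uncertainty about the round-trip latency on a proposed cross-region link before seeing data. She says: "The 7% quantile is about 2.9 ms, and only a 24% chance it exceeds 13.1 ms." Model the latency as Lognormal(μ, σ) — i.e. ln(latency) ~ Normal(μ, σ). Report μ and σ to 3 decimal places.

If T ~ Lognormal(μ,σ) then ln T ~ Normal(μ,σ), so the p-quantile of ln T is μ + z_p·σ.
ln(2.9) = 1.065 and ln(13.1) = 2.573; z_{0.07} = -1.476, z_{0.76} = 0.7063.
σ = (2.573 − 1.065)/(0.7063 − (-1.476)) = 0.691.
μ = 1.065 − (-1.476)·0.691 = 2.085.

μ ≈ 2.085, σ ≈ 0.691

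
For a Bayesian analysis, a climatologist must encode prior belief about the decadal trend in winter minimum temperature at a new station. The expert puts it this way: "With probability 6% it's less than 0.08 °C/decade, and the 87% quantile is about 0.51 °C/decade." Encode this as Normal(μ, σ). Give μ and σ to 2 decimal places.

For Normal(μ,σ), the p-quantile is μ + z_p·σ. Here z_{0.06} = -1.555, z_{0.87} = 1.126.
So 0.08 = μ − 1.555σ and 0.51 = μ + 1.126σ.
Subtracting: σ = (0.51 − 0.08)/(1.126 − (-1.555)) = 0.16.
Then μ = 0.08 − (-1.555)·0.16 = 0.33.

μ = 0.33, σ = 0.16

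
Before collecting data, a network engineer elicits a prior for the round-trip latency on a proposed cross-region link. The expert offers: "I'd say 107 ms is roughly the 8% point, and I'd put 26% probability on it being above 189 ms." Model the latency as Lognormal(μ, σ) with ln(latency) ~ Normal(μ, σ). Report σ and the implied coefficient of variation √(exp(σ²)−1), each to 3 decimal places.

If T ~ Lognormal(μ,σ) then ln T ~ Normal(μ,σ), so the p-quantile of ln T is μ + z_p·σ.
ln(107) = 4.673 and ln(189) = 5.242; z_{0.08} = -1.405, z_{0.74} = 0.6433.
σ = (5.242 − 4.673)/(0.6433 − (-1.405)) = 0.278.
μ = 4.673 − (-1.405)·0.278 = 5.063.
CV = √(exp(σ²)−1) = √(exp(0.0771)−1) = 0.283.

σ ≈ 0.278, CV ≈ 0.283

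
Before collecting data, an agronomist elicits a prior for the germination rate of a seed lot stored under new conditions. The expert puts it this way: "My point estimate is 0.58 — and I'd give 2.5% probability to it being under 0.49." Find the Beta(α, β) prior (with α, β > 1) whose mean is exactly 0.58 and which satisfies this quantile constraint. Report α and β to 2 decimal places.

With mean 0.58 fixed, write α = 0.58s, β = 0.42s where s = α+β.
Need P(θ < 0.49) = 0.025 under Beta(0.58s, 0.42s). Normal approximation: (q−m)/√(m(1−m)/s) ≈ z_{0.025} = -1.96, so s ≈ 0.58·0.42·(-1.96)²/(0.49−0.58)² = 115.5.
At s = 115.5: P(θ<0.49) ≈ 0.026. Adjusting to match 0.025 gives s ≈ 117.46.
So α = 0.58·117.46 ≈ 68.13, β = 0.42·117.46 ≈ 49.33.

α ≈ 68.13, β ≈ 49.33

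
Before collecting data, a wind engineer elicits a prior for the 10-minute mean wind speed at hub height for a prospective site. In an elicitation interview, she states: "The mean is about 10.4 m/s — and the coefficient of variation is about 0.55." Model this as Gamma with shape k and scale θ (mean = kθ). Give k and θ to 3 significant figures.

k ≈ 3.31, θ ≈ 3.15

For Gamma(k, scale θ): mean = kθ, variance = kθ², so CV = 1/√k.
CV = 0.55, hence k = 1/CV² = 3.31.
Then θ = mean/k = 10.4/3.31 = 3.15.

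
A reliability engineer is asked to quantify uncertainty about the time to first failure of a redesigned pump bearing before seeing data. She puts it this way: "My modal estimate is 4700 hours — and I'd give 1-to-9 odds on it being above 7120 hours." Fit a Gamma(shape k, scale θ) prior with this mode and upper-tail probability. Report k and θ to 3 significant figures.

Gamma(k,θ) with k>1 has mode (k−1)θ, so θ = 4700/(k−1).
Need P(X < 7120) = 0.9 with θ tied to k this way. Start at k = 2, θ = 4700: P(X<7120) ≈ 0.447.
Too low — raise k to concentrate. Iterating converges to k ≈ 11.8.
Then θ = 4700/(11.8−1) ≈ 435.

k ≈ 11.8, θ ≈ 435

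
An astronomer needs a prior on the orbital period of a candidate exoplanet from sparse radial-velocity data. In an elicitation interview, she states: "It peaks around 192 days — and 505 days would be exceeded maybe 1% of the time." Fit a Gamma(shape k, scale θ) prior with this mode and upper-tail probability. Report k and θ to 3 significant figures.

Gamma(k,θ) with k>1 has mode (k−1)θ, so θ = 192/(k−1).
Need P(X < 505) = 0.99 with θ tied to k this way. Start at k = 2, θ = 192: P(X<505) ≈ 0.738.
Too low — raise k to concentrate. Iterating converges to k ≈ 5.96.
Then θ = 192/(5.96−1) ≈ 38.7.

k ≈ 5.96, θ ≈ 38.7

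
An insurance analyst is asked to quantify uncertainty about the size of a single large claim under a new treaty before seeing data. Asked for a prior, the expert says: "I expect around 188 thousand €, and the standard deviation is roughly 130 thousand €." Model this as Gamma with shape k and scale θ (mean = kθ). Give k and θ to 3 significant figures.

k ≈ 2.09, θ ≈ 89.9

For Gamma(k, scale θ): mean = kθ, variance = kθ², so CV = 1/√k.
CV = SD/mean = 130/188 = 0.6915, hence k = 1/CV² = 2.09.
Then θ = mean/k = 188/2.09 = 89.9.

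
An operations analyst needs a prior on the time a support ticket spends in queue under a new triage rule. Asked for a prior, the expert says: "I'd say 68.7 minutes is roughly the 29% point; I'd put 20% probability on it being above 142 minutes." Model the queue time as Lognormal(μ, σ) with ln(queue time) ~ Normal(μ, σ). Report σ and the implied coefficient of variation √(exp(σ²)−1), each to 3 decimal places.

σ ≈ 0.520, CV ≈ 0.558

If T ~ Lognormal(μ,σ) then ln T ~ Normal(μ,σ), so the p-quantile of ln T is μ + z_p·σ.
ln(68.7) = 4.23 and ln(142) = 4.956; z_{0.29} = -0.5534, z_{0.8} = 0.8416.
σ = (4.956 − 4.23)/(0.8416 − (-0.5534)) = 0.520.
μ = 4.23 − (-0.5534)·0.520 = 4.518.
CV = √(exp(σ²)−1) = √(exp(0.2709)−1) = 0.558.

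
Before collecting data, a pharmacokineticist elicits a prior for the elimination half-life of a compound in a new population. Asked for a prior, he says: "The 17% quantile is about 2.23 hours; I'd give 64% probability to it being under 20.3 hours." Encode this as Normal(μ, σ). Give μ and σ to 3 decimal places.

The p-quantile of Normal(μ,σ) is μ + z_p·σ, with z_{0.17} = -0.9542 and z_{0.64} = 0.3585.
Eliminate σ: μ = (z₂·x₁ − z₁·x₂)/(z₂ − z₁) = (0.3585·2.23 − (-0.9542)·20.3)/1.313 = 15.365.
Then σ = (x₂ − x₁)/(z₂ − z₁) = (20.3 − 2.23)/1.313 = 13.766.

μ = 15.365, σ = 13.766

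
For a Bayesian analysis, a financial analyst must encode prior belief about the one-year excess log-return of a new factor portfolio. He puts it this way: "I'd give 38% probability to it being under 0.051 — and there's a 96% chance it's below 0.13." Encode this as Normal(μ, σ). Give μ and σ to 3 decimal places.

The p-quantile of Normal(μ,σ) is μ + z_p·σ, with z_{0.38} = -0.3055 and z_{0.96} = 1.751.
Eliminate σ: μ = (z₂·x₁ − z₁·x₂)/(z₂ − z₁) = (1.751·0.051 − (-0.3055)·0.13)/2.056 = 0.063.
Then σ = (x₂ − x₁)/(z₂ − z₁) = (0.13 − 0.051)/2.056 = 0.038.

μ = 0.063, σ = 0.038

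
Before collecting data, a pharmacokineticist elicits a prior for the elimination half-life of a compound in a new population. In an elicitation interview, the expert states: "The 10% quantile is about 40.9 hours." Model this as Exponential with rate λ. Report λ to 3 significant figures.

λ ≈ 0.00258

P(T < 40.9) = 1 − e^(−λ·40.9) = 0.1, so λ = −ln(1−0.1)/40.9 = −ln(0.9)/40.9 = 0.00258.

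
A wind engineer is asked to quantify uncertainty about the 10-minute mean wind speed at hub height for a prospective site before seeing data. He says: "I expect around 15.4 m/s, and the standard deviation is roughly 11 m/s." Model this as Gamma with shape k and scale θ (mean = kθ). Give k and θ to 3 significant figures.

For Gamma(k, scale θ): mean = kθ, variance = kθ², so CV = 1/√k.
CV = SD/mean = 11/15.4 = 0.7143, hence k = 1/CV² = 1.96.
Then θ = mean/k = 15.4/1.96 = 7.86.

k ≈ 1.96, θ ≈ 7.86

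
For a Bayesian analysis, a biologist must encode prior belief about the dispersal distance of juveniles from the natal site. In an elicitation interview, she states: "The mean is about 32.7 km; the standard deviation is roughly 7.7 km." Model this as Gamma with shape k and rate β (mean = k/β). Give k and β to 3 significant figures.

For Gamma(k, rate β): mean = k/β, variance = k/β², so CV = 1/√k.
CV = SD/mean = 7.7/32.7 = 0.2355, hence k = 1/CV² = 18.
Then β = k/mean = 18/32.7 = 0.552.

k ≈ 18, β ≈ 0.552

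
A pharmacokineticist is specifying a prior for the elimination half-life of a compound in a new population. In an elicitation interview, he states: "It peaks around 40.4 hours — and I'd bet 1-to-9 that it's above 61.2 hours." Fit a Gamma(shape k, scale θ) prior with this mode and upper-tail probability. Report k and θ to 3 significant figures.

Gamma(k,θ) with k>1 has mode (k−1)θ, so θ = 40.4/(k−1).
Need P(X < 61.2) = 0.9 with θ tied to k this way. Start at k = 2, θ = 40.4: P(X<61.2) ≈ 0.447.
Too low — raise k to concentrate. Iterating converges to k ≈ 11.8.
Then θ = 40.4/(11.8−1) ≈ 3.74.

k ≈ 11.8, θ ≈ 3.74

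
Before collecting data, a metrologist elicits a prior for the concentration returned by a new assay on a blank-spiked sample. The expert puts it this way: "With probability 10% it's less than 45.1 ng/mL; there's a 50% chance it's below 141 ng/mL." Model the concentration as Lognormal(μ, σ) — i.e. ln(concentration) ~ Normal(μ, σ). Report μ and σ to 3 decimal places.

If T ~ Lognormal(μ,σ) then ln T ~ Normal(μ,σ), so the p-quantile of ln T is μ + z_p·σ.
ln(45.1) = 3.809 and ln(141) = 4.949; z_{0.1} = -1.282, z_{0.5} = 0.
σ = (4.949 − 3.809)/(0 − (-1.282)) = 0.889.
μ = 3.809 − (-1.282)·0.889 = 4.949.

μ ≈ 4.949, σ ≈ 0.889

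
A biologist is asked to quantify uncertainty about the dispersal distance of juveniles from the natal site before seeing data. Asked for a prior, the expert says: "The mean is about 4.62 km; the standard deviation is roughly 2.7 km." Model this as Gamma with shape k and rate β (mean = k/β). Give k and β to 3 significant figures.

k ≈ 2.93, β ≈ 0.634

For Gamma(k, rate β): mean = k/β, variance = k/β², so CV = 1/√k.
CV = SD/mean = 2.7/4.62 = 0.5844, hence k = 1/CV² = 2.93.
Then β = k/mean = 2.93/4.62 = 0.634.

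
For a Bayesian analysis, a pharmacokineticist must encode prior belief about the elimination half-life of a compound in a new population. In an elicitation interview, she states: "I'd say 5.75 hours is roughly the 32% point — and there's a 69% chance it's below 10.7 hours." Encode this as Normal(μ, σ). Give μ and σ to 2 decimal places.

The p-quantile of Normal(μ,σ) is μ + z_p·σ, with z_{0.32} = -0.4677 and z_{0.69} = 0.4959.
Eliminate σ: μ = (z₂·x₁ − z₁·x₂)/(z₂ − z₁) = (0.4959·5.75 − (-0.4677)·10.7)/0.9635 = 8.15.
Then σ = (x₂ − x₁)/(z₂ − z₁) = (10.7 − 5.75)/0.9635 = 5.14.

μ = 8.15, σ = 5.14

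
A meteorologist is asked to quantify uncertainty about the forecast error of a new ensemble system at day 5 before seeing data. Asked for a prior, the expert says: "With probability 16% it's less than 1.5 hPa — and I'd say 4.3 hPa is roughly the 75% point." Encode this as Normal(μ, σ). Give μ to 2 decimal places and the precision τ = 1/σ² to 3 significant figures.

For Normal(μ,σ), the p-quantile is μ + z_p·σ. Here z_{0.16} = -0.9945, z_{0.75} = 0.6745.
So 1.5 = μ − 0.9945σ and 4.3 = μ + 0.6745σ.
Subtracting: σ = (4.3 − 1.5)/(0.6745 − (-0.9945)) = 1.68.
Then μ = 1.5 − (-0.9945)·1.68 = 3.17.
Precision τ = 1/σ² = 1/1.678² = 0.355.

μ = 3.17, τ = 0.355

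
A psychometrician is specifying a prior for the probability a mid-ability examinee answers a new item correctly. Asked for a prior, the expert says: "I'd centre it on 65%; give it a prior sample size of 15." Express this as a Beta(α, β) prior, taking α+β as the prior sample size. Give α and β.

α = 9.75, β = 5.25

Under the effective-sample-size interpretation, Beta(α, β) has prior mean α/(α+β) and prior sample size α+β.
So α+β = 15 and α/(α+β) = 0.65, giving α = 0.65·15 = 9.75 and β = 15 − 9.75 = 5.25.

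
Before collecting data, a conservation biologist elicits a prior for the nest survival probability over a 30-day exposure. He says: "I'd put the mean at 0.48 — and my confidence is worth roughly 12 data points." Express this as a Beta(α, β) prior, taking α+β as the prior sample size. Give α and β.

Under the effective-sample-size interpretation, Beta(α, β) has prior mean α/(α+β) and prior sample size α+β.
So α+β = 12 and α/(α+β) = 0.48, giving α = 0.48·12 = 5.76 and β = 12 − 5.76 = 6.24.

α = 5.76, β = 6.24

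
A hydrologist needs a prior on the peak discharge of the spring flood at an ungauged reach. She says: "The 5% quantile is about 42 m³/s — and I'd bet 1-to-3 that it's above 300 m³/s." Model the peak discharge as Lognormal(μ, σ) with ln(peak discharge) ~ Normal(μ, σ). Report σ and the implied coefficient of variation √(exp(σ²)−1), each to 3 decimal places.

σ ≈ 0.848, CV ≈ 1.025

If T ~ Lognormal(μ,σ) then ln T ~ Normal(μ,σ), so the p-quantile of ln T is μ + z_p·σ.
ln(42) = 3.738 and ln(300) = 5.704; z_{0.05} = -1.645, z_{0.75} = 0.6745.
σ = (5.704 − 3.738)/(0.6745 − (-1.645)) = 0.848.
μ = 3.738 − (-1.645)·0.848 = 5.132.
CV = √(exp(σ²)−1) = √(exp(0.7186)−1) = 1.025.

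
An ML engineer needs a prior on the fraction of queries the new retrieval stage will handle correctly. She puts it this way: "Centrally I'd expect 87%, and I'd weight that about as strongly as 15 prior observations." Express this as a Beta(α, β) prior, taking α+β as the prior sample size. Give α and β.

α = 13.05, β = 1.95

Under the effective-sample-size interpretation, Beta(α, β) has prior mean α/(α+β) and prior sample size α+β.
So α+β = 15 and α/(α+β) = 0.87, giving α = 0.87·15 = 13.05 and β = 15 − 13.05 = 1.95.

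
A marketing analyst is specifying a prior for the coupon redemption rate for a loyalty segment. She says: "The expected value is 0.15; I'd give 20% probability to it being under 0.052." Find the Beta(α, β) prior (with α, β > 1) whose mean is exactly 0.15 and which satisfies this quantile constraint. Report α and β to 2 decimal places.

α ≈ 1.37, β ≈ 7.75

With mean 0.15 fixed, write α = 0.15s, β = 0.85s where s = α+β.
Need P(θ < 0.052) = 0.2 under Beta(0.15s, 0.85s). Normal approximation: (q−m)/√(m(1−m)/s) ≈ z_{0.2} = -0.842, so s ≈ 0.15·0.85·(-0.842)²/(0.052−0.15)² = 9.4.
At s = 9.4: P(θ<0.052) ≈ 0.194. Adjusting to match 0.2 gives s ≈ 9.12.
So α = 0.15·9.12 ≈ 1.37, β = 0.85·9.12 ≈ 7.75.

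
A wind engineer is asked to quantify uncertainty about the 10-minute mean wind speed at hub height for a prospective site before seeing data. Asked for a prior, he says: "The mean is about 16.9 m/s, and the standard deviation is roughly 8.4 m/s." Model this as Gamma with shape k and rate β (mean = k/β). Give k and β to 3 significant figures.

For Gamma(k, rate β): mean = k/β, variance = k/β², so CV = 1/√k.
CV = SD/mean = 8.4/16.9 = 0.497, hence k = 1/CV² = 4.05.
Then β = k/mean = 4.05/16.9 = 0.24.

k ≈ 4.05, β ≈ 0.24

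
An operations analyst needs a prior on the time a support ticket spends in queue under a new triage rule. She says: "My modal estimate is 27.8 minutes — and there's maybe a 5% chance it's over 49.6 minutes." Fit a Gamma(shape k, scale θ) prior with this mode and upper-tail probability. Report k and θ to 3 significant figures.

k ≈ 9.32, θ ≈ 3.34

Gamma(k,θ) with k>1 has mode (k−1)θ, so θ = 27.8/(k−1).
Need P(X < 49.6) = 0.95 with θ tied to k this way. Start at k = 2, θ = 27.8: P(X<49.6) ≈ 0.532.
Too low — raise k to concentrate. Iterating converges to k ≈ 9.32.
Then θ = 27.8/(9.32−1) ≈ 3.34.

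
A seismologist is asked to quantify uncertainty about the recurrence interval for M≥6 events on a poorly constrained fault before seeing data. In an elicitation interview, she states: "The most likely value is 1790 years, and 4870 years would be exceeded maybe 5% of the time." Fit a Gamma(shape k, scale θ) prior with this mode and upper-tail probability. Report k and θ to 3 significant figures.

Gamma(k,θ) with k>1 has mode (k−1)θ, so θ = 1790/(k−1).
Need P(X < 4870) = 0.95 with θ tied to k this way. Start at k = 2, θ = 1790: P(X<4870) ≈ 0.755.
Too low — raise k to concentrate. Iterating converges to k ≈ 3.68.
Then θ = 1790/(3.68−1) ≈ 667.

k ≈ 3.68, θ ≈ 667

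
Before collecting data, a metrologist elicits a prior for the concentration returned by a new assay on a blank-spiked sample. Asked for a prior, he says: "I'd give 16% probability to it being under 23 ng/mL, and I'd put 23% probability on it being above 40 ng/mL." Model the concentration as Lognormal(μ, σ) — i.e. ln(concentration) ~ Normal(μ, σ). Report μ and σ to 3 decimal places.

μ ≈ 3.453, σ ≈ 0.319

If T ~ Lognormal(μ,σ) then ln T ~ Normal(μ,σ), so the p-quantile of ln T is μ + z_p·σ.
ln(23) = 3.135 and ln(40) = 3.689; z_{0.16} = -0.9945, z_{0.77} = 0.7388.
σ = (3.689 − 3.135)/(0.7388 − (-0.9945)) = 0.319.
μ = 3.135 − (-0.9945)·0.319 = 3.453.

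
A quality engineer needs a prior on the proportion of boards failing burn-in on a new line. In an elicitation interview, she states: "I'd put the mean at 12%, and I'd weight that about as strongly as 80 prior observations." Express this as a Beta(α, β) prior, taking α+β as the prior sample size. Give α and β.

Under the effective-sample-size interpretation, Beta(α, β) has prior mean α/(α+β) and prior sample size α+β.
So α+β = 80 and α/(α+β) = 0.12, giving α = 0.12·80 = 9.6 and β = 80 − 9.6 = 70.4.

α = 9.6, β = 70.4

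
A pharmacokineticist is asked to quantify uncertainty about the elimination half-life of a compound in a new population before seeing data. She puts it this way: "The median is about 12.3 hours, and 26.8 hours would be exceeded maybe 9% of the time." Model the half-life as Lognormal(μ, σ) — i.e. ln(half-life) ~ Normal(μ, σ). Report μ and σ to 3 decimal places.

If T ~ Lognormal(μ,σ) then ln T ~ Normal(μ,σ), so the p-quantile of ln T is μ + z_p·σ.
ln(12.3) = 2.51 and ln(26.8) = 3.288; z_{0.5} = 0, z_{0.91} = 1.341.
σ = (3.288 − 2.51)/(1.341 − (0)) = 0.581.
μ = 2.51 − (0)·0.581 = 2.510.

μ ≈ 2.510, σ ≈ 0.581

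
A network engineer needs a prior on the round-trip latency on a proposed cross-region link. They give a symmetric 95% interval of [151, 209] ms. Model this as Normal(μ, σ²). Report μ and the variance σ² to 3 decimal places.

A symmetric 95% interval runs μ ± z·σ with z = 1.96.
Half-width = 29, so σ = 29/1.96 = 14.7962 and σ² = 218.927.
μ is the interval midpoint, 180.000.

μ = 180.000, σ² = 218.927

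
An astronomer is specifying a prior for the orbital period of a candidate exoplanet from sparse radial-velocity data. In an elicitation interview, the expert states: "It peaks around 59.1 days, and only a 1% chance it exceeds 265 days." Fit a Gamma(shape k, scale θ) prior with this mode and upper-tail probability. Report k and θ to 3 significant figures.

Gamma(k,θ) with k>1 has mode (k−1)θ, so θ = 59.1/(k−1).
Need P(X < 265) = 0.99 with θ tied to k this way. Start at k = 2, θ = 59.1: P(X<265) ≈ 0.938.
Too low — raise k to concentrate. Iterating converges to k ≈ 2.8.
Then θ = 59.1/(2.8−1) ≈ 32.9.

k ≈ 2.8, θ ≈ 32.9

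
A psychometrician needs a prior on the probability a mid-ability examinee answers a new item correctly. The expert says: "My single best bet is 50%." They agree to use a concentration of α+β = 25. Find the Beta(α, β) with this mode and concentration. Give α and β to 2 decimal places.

α = 12.50, β = 12.50

For α,β > 1 the Beta mode is (α−1)/(α+β−2). With α+β = 25, the mode is (α−1)/23.
Set (α−1)/23 = 0.5 → α = 1 + 0.5·23 = 12.50.
β = 25 − α = 12.50.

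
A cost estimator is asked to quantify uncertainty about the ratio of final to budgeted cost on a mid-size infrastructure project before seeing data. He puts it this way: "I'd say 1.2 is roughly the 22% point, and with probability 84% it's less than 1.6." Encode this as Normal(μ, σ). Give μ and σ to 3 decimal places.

μ = 1.375, σ = 0.226

The p-quantile of Normal(μ,σ) is μ + z_p·σ, with z_{0.22} = -0.7722 and z_{0.84} = 0.9945.
Eliminate σ: μ = (z₂·x₁ − z₁·x₂)/(z₂ − z₁) = (0.9945·1.2 − (-0.7722)·1.6)/1.767 = 1.375.
Then σ = (x₂ − x₁)/(z₂ − z₁) = (1.6 − 1.2)/1.767 = 0.226.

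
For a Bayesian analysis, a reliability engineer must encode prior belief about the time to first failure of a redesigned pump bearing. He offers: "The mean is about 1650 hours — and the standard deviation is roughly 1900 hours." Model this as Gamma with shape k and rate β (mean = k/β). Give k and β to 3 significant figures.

k ≈ 0.754, β ≈ 0.000457

For Gamma(k, rate β): mean = k/β, variance = k/β², so CV = 1/√k.
CV = SD/mean = 1900/1650 = 1.152, hence k = 1/CV² = 0.754.
Then β = k/mean = 0.754/1650 = 0.000457.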